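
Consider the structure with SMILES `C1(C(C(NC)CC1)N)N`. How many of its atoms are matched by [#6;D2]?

2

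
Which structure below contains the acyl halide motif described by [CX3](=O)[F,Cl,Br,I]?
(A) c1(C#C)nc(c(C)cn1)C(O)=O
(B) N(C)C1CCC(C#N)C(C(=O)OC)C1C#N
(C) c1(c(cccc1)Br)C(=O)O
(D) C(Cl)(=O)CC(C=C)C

[CX3](=O)[F,Cl,Br,I] describes a carbonyl carbon bonded to a halogen (an acyl halide).
(A) has a carboxylic acid group (-C(=O)OH) but the carbonyl is bonded to -OH, not to a halogen.
(B) has a methyl-ester group (-C(=O)OCH3) but the carbonyl is bonded to -O-C, not to a halogen.
(C) has a carboxylic acid group (-C(=O)OH) but the carbonyl is bonded to -OH, not to a halogen.
(D) contains an acyl chloride (-C(=O)Cl), which satisfies every atom and bond constraint.
So the answer is (D).

D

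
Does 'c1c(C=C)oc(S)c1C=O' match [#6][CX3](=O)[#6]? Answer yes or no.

No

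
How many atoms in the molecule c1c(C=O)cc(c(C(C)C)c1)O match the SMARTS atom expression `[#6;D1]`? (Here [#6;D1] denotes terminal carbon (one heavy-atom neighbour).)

2

The query [#6;D1] means: carbon bonded to exactly one heavy atom.
Check the 12 heavy atoms by environment: 3× c (aromatic, D3) → no; 3× c (aromatic, D2) → no; 1× C (D2) → no; 2× O (D1) → no; 1× C (D3) → no; 2× C (D1) → match.
That gives 2 matching atoms.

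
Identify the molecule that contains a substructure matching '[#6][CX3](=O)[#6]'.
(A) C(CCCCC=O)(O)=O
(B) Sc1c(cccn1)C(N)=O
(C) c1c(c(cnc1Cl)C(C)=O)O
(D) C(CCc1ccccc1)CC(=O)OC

C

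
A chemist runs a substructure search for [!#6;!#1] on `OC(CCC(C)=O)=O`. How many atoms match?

3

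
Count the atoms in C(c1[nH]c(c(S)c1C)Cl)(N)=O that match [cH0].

4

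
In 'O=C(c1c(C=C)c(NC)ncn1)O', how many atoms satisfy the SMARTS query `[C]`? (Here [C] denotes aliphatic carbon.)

The query [C] means: uppercase C matches aliphatic (non-aromatic) carbon only.
Check the 13 heavy atoms by environment: 2× n (aromatic) → no; 4× c (aromatic) → no; 1× N → no; 4× C → match; 2× O → no.
That gives 4 matching atoms.

4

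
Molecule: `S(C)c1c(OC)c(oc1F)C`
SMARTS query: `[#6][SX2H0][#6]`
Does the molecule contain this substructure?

Yes

The pattern [#6][SX2H0][#6] describes an aliphatic sulfur bridging two carbons with no H on the sulfur — a thioether.
The molecule carries a methylthio ether (-SCH3), whose atoms satisfy every constraint of the query, so the pattern matches.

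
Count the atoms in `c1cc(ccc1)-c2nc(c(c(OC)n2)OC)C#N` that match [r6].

12

The query [r6] means: r6 matches atoms in a six-membered ring.
Check the 18 heavy atoms by environment: 2× n (aromatic, in 6-ring) → match; 10× c (aromatic, in 6-ring) → match; 2× O (acyclic) → no; 3× C (acyclic) → no; 1× N (acyclic) → no.
Summing the matching environments: 2 + 10 = 12 matching atoms.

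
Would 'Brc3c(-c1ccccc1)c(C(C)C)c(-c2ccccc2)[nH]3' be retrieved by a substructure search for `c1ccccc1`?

The pattern c1ccccc1 describes six aromatic carbons in a ring — a benzene ring.
The molecule carries a phenyl ring, whose atoms satisfy every constraint of the query, so the pattern matches.

Yes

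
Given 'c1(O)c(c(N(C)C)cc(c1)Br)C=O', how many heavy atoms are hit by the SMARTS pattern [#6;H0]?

4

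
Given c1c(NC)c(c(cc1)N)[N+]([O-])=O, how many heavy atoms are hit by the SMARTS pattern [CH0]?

0

The query [CH0] means: aliphatic carbon with no attached hydrogen.
Check the 12 heavy atoms by environment: 3× c (aromatic, H0) → no; 3× c (aromatic, H1) → no; 1× N (H1) → no; 1× C (H3) → no; 1× N (charge +1, H0) → no; 1× O (charge -1, H0) → no; 1× O (H0) → no; 1× N (H2) → no.
No environment satisfies the query, so 0 matching atoms.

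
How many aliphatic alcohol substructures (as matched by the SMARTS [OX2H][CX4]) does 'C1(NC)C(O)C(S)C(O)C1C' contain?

2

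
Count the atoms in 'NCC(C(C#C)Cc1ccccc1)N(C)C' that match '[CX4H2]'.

2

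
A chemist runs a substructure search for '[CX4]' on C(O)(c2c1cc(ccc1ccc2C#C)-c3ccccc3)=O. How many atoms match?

The query [CX4] means: C with X4: aliphatic carbon with exactly 4 total connections (bonds + H).
Check the 21 heavy atoms by environment: 16× c (aromatic, X3) → no; 1× C (X3) → no; 1× O (X1) → no; 1× O (X2) → no; 2× C (X2) → no.
No environment satisfies the query, so 0 matching atoms.

0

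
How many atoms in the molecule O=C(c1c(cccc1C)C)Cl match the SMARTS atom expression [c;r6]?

6

The query [c;r6] means: aromatic carbon that belongs to a six-membered ring.
Check the 11 heavy atoms by environment: 6× c (aromatic, in 6-ring) → match; 3× C (acyclic) → no; 1× O (acyclic) → no; 1× Cl (acyclic) → no.
That gives 6 matching atoms.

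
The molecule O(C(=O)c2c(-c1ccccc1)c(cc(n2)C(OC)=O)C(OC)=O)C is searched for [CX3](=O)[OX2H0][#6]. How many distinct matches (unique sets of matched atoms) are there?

3

[CX3](=O)[OX2H0][#6] is the SMARTS for an ester: a carbonyl carbon bonded to an oxygen that is itself bonded to carbon (no H on that O).
The molecule carries 3 separate instances of a methyl-ester group (-C(=O)OCH3) meeting every constraint; each maps to a distinct set of atoms, giving 3 matches.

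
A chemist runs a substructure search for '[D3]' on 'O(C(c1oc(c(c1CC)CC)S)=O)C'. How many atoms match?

5

The query [D3] means: atom with exactly three heavy-atom neighbours.
Check the 14 heavy atoms by environment: 1× o (aromatic, D2) → no; 4× c (aromatic, D3) → match; 2× C (D2) → no; 3× C (D1) → no; 1× C (D3) → match; 1× O (D1) → no; 1× O (D2) → no; 1× S (D1) → no.
Summing the matching environments: 4 + 1 = 5 matching atoms.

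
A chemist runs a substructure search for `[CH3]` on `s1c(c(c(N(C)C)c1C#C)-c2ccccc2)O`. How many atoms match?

Check the 17 heavy atoms by environment: 1× s (aromatic, H0) → no; 5× c (aromatic, H0) → no; 5× c (aromatic, H1) → no; 1× N (H0) → no; 2× C (H3) → match; 1× C (H0) → no; 1× C (H1) → no; 1× O (H1) → no.
That gives 2 matching atoms.

2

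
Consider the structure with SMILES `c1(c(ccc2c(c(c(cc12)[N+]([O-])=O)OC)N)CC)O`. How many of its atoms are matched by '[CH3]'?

The query [CH3] means: aliphatic carbon with exactly three hydrogens.
Check the 19 heavy atoms by environment: 7× c (aromatic, H0) → no; 3× c (aromatic, H1) → no; 1× N (H2) → no; 2× O (H0) → no; 2× C (H3) → match; 1× C (H2) → no; 1× N (charge +1, H0) → no; 1× O (charge -1, H0) → no; 1× O (H1) → no.
That gives 2 matching atoms.

2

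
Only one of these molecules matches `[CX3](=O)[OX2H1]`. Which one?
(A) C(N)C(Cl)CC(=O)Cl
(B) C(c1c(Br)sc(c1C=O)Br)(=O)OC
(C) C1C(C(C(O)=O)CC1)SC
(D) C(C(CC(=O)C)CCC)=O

C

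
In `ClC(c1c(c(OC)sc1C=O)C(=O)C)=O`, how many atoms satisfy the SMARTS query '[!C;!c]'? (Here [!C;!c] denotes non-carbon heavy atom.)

The query [!C;!c] means: neither aliphatic nor aromatic carbon — same as [!#6].
Check the 15 heavy atoms by environment: 1× s (aromatic) → match; 4× c (aromatic) → no; 5× C → no; 4× O → match; 1× Cl → match.
Summing the matching environments: 1 + 4 + 1 = 6 matching atoms.

6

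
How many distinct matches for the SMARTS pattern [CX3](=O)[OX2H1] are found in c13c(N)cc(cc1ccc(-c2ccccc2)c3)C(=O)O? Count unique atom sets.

1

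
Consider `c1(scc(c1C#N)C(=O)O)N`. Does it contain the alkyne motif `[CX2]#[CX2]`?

No

The pattern [CX2]#[CX2] describes a carbon-carbon triple bond — an alkyne.
The closest candidate here is a nitrile (-C#N), but the triple bond is C#N, not C#C. No other fragment satisfies the full query, so there is no match.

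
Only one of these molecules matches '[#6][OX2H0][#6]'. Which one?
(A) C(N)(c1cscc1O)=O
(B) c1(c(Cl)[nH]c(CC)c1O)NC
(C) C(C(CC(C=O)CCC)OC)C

C

[#6][OX2H0][#6] describes an aliphatic oxygen bridging two carbons with no H on the oxygen (an ether).
(A) has a hydroxyl group (-OH) but the oxygen has H1, not H0 bridging two carbons.
(B) has a hydroxyl group (-OH) but the oxygen has H1, not H0 bridging two carbons.
(C) contains a methoxy ether (-OCH3), which satisfies every atom and bond constraint.
So the answer is (C).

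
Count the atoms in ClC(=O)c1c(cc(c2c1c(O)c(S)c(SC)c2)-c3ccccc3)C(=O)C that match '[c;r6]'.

The query [c;r6] means: aromatic carbon that belongs to a six-membered ring.
Check the 26 heavy atoms by environment: 16× c (aromatic, in 6-ring) → match; 4× C (acyclic) → no; 3× O (acyclic) → no; 2× S (acyclic) → no; 1× Cl (acyclic) → no.
That gives 16 matching atoms.

16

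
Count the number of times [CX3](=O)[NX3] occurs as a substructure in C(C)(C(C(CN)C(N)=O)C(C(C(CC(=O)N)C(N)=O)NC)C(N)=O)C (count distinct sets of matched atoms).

4

[CX3](=O)[NX3] is the SMARTS for an amide: a carbonyl carbon bonded to a trivalent nitrogen.
The molecule carries 4 separate instances of a primary amide (-C(=O)NH2) meeting every constraint; each maps to a distinct set of atoms, giving 4 matches.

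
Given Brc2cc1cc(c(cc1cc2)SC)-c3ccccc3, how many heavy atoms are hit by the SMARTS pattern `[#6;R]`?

16

The query [#6;R] means: carbon that is part of a ring.
Check the 19 heavy atoms by environment: 16× c (aromatic, in 6-ring) → match; 1× S (acyclic) → no; 1× C (acyclic) → no; 1× Br (acyclic) → no.
That gives 16 matching atoms.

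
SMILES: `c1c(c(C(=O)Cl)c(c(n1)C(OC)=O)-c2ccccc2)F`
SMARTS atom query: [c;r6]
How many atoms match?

Check the 20 heavy atoms by environment: 1× n (aromatic, in 6-ring) → no; 11× c (aromatic, in 6-ring) → match; 1× F (acyclic) → no; 3× C (acyclic) → no; 3× O (acyclic) → no; 1× Cl (acyclic) → no.
That gives 11 matching atoms.

11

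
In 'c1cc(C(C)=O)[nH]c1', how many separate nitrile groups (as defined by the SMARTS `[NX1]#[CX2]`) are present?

0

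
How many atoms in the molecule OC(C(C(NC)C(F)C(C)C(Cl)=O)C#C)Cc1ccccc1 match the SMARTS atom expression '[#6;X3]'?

7

The query [#6;X3] means: any carbon (aromatic or not) with three total connections.
Check the 22 heavy atoms by environment: 8× C (X4) → no; 2× C (X2) → no; 1× N (X3) → no; 1× F (X1) → no; 1× C (X3) → match; 1× O (X1) → no; 1× Cl (X1) → no; 6× c (aromatic, X3) → match; 1× O (X2) → no.
Summing the matching environments: 1 + 6 = 7 matching atoms.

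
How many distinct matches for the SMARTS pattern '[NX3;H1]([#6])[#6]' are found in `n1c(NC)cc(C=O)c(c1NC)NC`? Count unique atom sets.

3

[NX3;H1]([#6])[#6] is the SMARTS for a secondary amine: a trivalent nitrogen with one H, bonded to two carbons.
The molecule carries 3 separate instances of an N-methylamino group (-NHCH3) meeting every constraint; each maps to a distinct set of atoms, giving 3 matches.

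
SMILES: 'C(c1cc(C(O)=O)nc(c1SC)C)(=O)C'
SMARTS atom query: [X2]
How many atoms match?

3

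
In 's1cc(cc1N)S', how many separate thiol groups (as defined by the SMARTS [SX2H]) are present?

1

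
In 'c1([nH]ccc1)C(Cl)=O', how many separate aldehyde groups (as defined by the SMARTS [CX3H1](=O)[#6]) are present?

0

[CX3H1](=O)[#6] is the SMARTS for an aldehyde: an sp2 carbon with one H, double-bonded to O and single-bonded to carbon.
No fragment in the molecule satisfies every constraint, giving 0 matches.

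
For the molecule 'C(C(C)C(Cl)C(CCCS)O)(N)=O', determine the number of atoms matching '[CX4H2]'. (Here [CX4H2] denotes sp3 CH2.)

3

The query [CX4H2] means: sp3 carbon (X4) with exactly two hydrogens.
Check the 13 heavy atoms by environment: 1× C (H3, X4) → no; 3× C (H1, X4) → no; 3× C (H2, X4) → match; 1× C (H0, X3) → no; 1× O (H0, X1) → no; 1× N (H2, X3) → no; 1× S (H1, X2) → no; 1× Cl (H0, X1) → no; 1× O (H1, X2) → no.
That gives 3 matching atoms.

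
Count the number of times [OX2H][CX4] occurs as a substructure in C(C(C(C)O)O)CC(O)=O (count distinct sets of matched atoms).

[OX2H][CX4] is the SMARTS for an aliphatic alcohol: a hydroxyl oxygen bound to an sp3 (X4) carbon.
The molecule carries 2 separate instances of a hydroxyl group (-OH) meeting every constraint; each maps to a distinct set of atoms, giving 2 matches.

2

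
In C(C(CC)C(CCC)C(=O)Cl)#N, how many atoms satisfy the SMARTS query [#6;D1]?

2

The query [#6;D1] means: carbon bonded to exactly one heavy atom.
Check the 12 heavy atoms by environment: 4× C (D2) → no; 3× C (D3) → no; 2× C (D1) → match; 1× N (D1) → no; 1× O (D1) → no; 1× Cl (D1) → no.
That gives 2 matching atoms.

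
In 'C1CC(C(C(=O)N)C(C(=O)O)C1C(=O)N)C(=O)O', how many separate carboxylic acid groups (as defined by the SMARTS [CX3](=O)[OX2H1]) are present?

2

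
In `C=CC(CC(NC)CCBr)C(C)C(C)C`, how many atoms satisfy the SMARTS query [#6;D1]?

The query [#6;D1] means: carbon bonded to exactly one heavy atom.
Check the 15 heavy atoms by environment: 4× C (D2) → no; 4× C (D3) → no; 5× C (D1) → match; 1× N (D2) → no; 1× Br (D1) → no.
That gives 5 matching atoms.

5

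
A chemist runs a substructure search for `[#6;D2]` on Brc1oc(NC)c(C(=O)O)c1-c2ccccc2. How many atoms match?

5

Check the 17 heavy atoms by environment: 1× o (aromatic, D2) → no; 5× c (aromatic, D3) → no; 5× c (aromatic, D2) → match; 1× Br (D1) → no; 1× N (D2) → no; 1× C (D1) → no; 1× C (D3) → no; 2× O (D1) → no.
That gives 5 matching atoms.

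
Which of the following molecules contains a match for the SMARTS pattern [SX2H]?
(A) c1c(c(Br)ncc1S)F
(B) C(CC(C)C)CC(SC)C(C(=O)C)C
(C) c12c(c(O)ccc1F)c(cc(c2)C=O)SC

[SX2H] describes an aliphatic sulfur with two connections, one being H (a thiol).
(A) contains a thiol (-SH), which satisfies every atom and bond constraint.
(B) has a methylthio ether (-SCH3) but the sulfur has H0 (bonded to two carbons), not H1.
(C) has a methylthio ether (-SCH3) but the sulfur has H0 (bonded to two carbons), not H1.
So the answer is (A).

A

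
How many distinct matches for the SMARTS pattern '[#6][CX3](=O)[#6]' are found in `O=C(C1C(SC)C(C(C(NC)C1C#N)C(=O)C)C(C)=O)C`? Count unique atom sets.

[#6][CX3](=O)[#6] is the SMARTS for a ketone: a carbonyl carbon (no H) flanked by two carbons.
The molecule carries 3 separate instances of an acetyl/ketone group (-C(=O)CH3) meeting every constraint; each maps to a distinct set of atoms, giving 3 matches.

3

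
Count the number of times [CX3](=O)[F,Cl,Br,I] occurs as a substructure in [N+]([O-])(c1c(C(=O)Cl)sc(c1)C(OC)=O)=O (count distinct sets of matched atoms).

1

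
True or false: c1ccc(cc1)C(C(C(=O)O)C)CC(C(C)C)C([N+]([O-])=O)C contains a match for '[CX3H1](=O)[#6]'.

False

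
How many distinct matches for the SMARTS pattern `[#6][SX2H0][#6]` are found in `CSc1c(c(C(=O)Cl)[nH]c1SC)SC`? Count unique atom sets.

[#6][SX2H0][#6] is the SMARTS for a thioether: an aliphatic sulfur bridging two carbons with no H on the sulfur.
The molecule carries 3 separate instances of a methylthio ether (-SCH3) meeting every constraint; each maps to a distinct set of atoms, giving 3 matches.

3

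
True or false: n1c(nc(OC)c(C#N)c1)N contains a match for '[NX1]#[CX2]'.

True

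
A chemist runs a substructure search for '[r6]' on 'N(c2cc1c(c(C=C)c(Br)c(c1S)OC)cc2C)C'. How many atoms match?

10

The query [r6] means: r6 matches atoms in a six-membered ring.
Check the 19 heavy atoms by environment: 10× c (aromatic, in 6-ring) → match; 1× N (acyclic) → no; 5× C (acyclic) → no; 1× Br (acyclic) → no; 1× O (acyclic) → no; 1× S (acyclic) → no.
That gives 10 matching atoms.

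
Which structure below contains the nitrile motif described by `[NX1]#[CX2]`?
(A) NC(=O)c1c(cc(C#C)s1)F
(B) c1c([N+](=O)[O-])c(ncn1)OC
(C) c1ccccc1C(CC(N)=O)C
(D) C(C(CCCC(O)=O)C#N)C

[NX1]#[CX2] describes a nitrogen triple-bonded to a two-connected carbon (a nitrile).
(A) has a primary amide (-C(=O)NH2) but the nitrogen is NX3, not NX1.
(B) has a nitro group (-[N+](=O)[O-]) but there is no C#N triple bond.
(C) has a primary amide (-C(=O)NH2) but the nitrogen is NX3, not NX1.
(D) contains a nitrile (-C#N), which satisfies every atom and bond constraint.
So the answer is (D).

D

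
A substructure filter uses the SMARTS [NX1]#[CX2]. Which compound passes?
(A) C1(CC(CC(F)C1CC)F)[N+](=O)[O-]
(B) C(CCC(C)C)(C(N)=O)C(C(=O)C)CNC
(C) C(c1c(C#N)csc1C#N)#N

C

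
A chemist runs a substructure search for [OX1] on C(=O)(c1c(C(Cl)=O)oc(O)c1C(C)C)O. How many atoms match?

2

The query [OX1] means: aliphatic oxygen with one total connection — typically a carbonyl =O or an oxide.
Check the 15 heavy atoms by environment: 1× o (aromatic, X2) → no; 4× c (aromatic, X3) → no; 2× O (X2) → no; 2× C (X3) → no; 2× O (X1) → match; 1× Cl (X1) → no; 3× C (X4) → no.
That gives 2 matching atoms.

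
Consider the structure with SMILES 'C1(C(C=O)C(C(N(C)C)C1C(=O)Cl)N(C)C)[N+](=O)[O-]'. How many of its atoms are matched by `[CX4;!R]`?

4

The query [CX4;!R] means: aliphatic carbon with four total connections, not in a ring.
Check the 19 heavy atoms by environment: 5× C (X4, in 5-ring) → no; 2× C (X3, acyclic) → no; 3× O (X1, acyclic) → no; 2× N (X3, acyclic) → no; 4× C (X4, acyclic) → match; 1× Cl (X1, acyclic) → no; 1× N (charge +1, X3, acyclic) → no; 1× O (charge -1, X1, acyclic) → no.
That gives 4 matching atoms.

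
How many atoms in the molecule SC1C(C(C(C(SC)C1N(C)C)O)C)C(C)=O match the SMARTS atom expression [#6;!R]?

6

Check the 17 heavy atoms by environment: 6× C (in 6-ring) → no; 6× C (acyclic) → match; 2× S (acyclic) → no; 2× O (acyclic) → no; 1× N (acyclic) → no.
That gives 6 matching atoms.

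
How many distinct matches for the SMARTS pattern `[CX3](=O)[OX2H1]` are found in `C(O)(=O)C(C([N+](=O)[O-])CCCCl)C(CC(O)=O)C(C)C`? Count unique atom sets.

[CX3](=O)[OX2H1] is the SMARTS for a carboxylic acid: an sp2 carbon double-bonded to O and single-bonded to an -OH oxygen.
The molecule carries 2 separate instances of a carboxylic acid group (-C(=O)OH) meeting every constraint; each maps to a distinct set of atoms, giving 2 matches.

2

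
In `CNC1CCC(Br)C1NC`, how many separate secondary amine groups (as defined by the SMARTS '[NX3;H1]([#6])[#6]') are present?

[NX3;H1]([#6])[#6] is the SMARTS for a secondary amine: a trivalent nitrogen with one H, bonded to two carbons.
The molecule carries 2 separate instances of an N-methylamino group (-NHCH3) meeting every constraint; each maps to a distinct set of atoms, giving 2 matches.

2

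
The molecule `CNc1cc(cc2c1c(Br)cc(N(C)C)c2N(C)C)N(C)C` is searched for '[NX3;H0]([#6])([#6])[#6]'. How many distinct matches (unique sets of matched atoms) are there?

3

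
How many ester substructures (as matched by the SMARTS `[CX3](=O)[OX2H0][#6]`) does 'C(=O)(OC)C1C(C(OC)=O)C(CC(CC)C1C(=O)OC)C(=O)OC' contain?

4

[CX3](=O)[OX2H0][#6] is the SMARTS for an ester: a carbonyl carbon bonded to an oxygen that is itself bonded to carbon (no H on that O).
The molecule carries 4 separate instances of a methyl-ester group (-C(=O)OCH3) meeting every constraint; each maps to a distinct set of atoms, giving 4 matches.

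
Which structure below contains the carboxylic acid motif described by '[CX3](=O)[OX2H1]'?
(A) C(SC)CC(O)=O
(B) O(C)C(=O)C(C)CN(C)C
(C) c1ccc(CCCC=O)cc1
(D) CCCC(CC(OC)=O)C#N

A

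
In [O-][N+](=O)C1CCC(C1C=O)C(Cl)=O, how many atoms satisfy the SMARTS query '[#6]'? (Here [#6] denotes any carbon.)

7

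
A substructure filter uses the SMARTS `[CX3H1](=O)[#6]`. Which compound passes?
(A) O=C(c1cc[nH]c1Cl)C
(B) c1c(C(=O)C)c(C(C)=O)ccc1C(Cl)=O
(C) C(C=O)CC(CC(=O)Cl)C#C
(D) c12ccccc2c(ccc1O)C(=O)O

C

[CX3H1](=O)[#6] describes an sp2 carbon with one H, double-bonded to O and single-bonded to carbon (an aldehyde).
(A) has an acetyl/ketone group (-C(=O)CH3) but the carbonyl carbon has H0 (two carbon neighbours), not H1.
(B) has an acetyl/ketone group (-C(=O)CH3) but the carbonyl carbon has H0 (two carbon neighbours), not H1.
(C) contains an aldehyde (-CHO), which satisfies every atom and bond constraint.
(D) has a carboxylic acid group (-C(=O)OH) but the carbonyl carbon has H0 and is bonded to O, not H1.
So the answer is (C).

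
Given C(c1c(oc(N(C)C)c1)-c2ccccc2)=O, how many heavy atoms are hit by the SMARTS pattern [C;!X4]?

1

Check the 16 heavy atoms by environment: 1× o (aromatic, X2) → no; 10× c (aromatic, X3) → no; 1× N (X3) → no; 2× C (X4) → no; 1× C (X3) → match; 1× O (X1) → no.
That gives 1 matching atom.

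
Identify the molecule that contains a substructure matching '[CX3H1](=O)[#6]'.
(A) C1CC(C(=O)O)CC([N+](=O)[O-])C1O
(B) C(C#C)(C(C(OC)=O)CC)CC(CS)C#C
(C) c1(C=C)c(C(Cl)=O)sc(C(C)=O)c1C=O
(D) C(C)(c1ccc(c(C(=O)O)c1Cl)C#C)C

C

[CX3H1](=O)[#6] describes an sp2 carbon with one H, double-bonded to O and single-bonded to carbon (an aldehyde).
(A) has a carboxylic acid group (-C(=O)OH) but the carbonyl carbon has H0 and is bonded to O, not H1.
(B) has a methyl-ester group (-C(=O)OCH3) but the carbonyl carbon has H0, not H1.
(C) contains an aldehyde (-CHO), which satisfies every atom and bond constraint.
(D) has a carboxylic acid group (-C(=O)OH) but the carbonyl carbon has H0 and is bonded to O, not H1.
So the answer is (C).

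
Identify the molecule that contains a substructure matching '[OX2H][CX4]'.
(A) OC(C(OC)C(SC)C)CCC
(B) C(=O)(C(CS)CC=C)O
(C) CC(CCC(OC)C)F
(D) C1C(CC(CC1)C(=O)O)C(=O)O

A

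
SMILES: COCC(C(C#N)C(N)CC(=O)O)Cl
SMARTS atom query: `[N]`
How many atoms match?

The query [N] means: uppercase N matches aliphatic (non-aromatic) nitrogen only.
Check the 14 heavy atoms by environment: 8× C → no; 1× Cl → no; 3× O → no; 2× N → match.
That gives 2 matching atoms.

2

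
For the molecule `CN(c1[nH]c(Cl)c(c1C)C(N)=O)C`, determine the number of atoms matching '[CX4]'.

The query [CX4] means: C with X4: aliphatic carbon with exactly 4 total connections (bonds + H).
Check the 13 heavy atoms by environment: 1× n (aromatic, X3) → no; 4× c (aromatic, X3) → no; 2× N (X3) → no; 3× C (X4) → match; 1× Cl (X1) → no; 1× C (X3) → no; 1× O (X1) → no.
That gives 3 matching atoms.

3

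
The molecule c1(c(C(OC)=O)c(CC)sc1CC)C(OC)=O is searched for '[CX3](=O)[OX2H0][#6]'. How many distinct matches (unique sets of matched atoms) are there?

2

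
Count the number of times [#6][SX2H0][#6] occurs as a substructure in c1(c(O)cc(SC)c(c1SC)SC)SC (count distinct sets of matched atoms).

4

[#6][SX2H0][#6] is the SMARTS for a thioether: an aliphatic sulfur bridging two carbons with no H on the sulfur.
The molecule carries 4 separate instances of a methylthio ether (-SCH3) meeting every constraint; each maps to a distinct set of atoms, giving 4 matches.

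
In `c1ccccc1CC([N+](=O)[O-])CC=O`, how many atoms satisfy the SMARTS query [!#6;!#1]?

4

The query [!#6;!#1] means: not carbon and not hydrogen — any heteroatom.
Check the 14 heavy atoms by environment: 4× C → no; 1× N (charge +1) → match; 1× O (charge -1) → match; 2× O → match; 6× c (aromatic) → no.
Summing the matching environments: 1 + 1 + 2 = 4 matching atoms.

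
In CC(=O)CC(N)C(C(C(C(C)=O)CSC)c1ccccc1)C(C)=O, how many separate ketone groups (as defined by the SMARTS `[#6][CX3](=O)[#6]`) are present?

3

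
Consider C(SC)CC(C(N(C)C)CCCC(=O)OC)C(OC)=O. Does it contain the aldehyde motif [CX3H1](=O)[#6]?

The pattern [CX3H1](=O)[#6] describes an sp2 carbon with one H, double-bonded to O and single-bonded to carbon — an aldehyde.
The closest candidate here is a methyl-ester group (-C(=O)OCH3), but the carbonyl carbon has H0, not H1. No other fragment satisfies the full query, so there is no match.

No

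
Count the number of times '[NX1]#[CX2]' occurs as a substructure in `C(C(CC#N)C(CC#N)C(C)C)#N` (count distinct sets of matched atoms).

3

[NX1]#[CX2] is the SMARTS for a nitrile: a nitrogen triple-bonded to a two-connected carbon.
The molecule carries 3 separate instances of a nitrile (-C#N) meeting every constraint; each maps to a distinct set of atoms, giving 3 matches.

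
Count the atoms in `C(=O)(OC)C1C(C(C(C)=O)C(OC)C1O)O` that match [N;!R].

The query [N;!R] means: aliphatic nitrogen not in a ring.
Check the 16 heavy atoms by environment: 5× C (in 5-ring) → no; 6× O (acyclic) → no; 5× C (acyclic) → no.
No environment satisfies the query, so 0 matching atoms.

0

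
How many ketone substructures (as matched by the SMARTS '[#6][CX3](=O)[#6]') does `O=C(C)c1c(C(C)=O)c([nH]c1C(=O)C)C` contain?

3

[#6][CX3](=O)[#6] is the SMARTS for a ketone: a carbonyl carbon (no H) flanked by two carbons.
The molecule carries 3 separate instances of an acetyl/ketone group (-C(=O)CH3) meeting every constraint; each maps to a distinct set of atoms, giving 3 matches.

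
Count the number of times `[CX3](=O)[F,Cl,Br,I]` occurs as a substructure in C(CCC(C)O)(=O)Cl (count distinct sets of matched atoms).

[CX3](=O)[F,Cl,Br,I] is the SMARTS for an acyl halide: a carbonyl carbon bonded to a halogen.
Exactly one fragment in the molecule meets all constraints, giving 1 match.

1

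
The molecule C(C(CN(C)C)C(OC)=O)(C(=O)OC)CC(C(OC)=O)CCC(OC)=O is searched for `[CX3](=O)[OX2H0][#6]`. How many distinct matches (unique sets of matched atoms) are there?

4

[CX3](=O)[OX2H0][#6] is the SMARTS for an ester: a carbonyl carbon bonded to an oxygen that is itself bonded to carbon (no H on that O).
The molecule carries 4 separate instances of a methyl-ester group (-C(=O)OCH3) meeting every constraint; each maps to a distinct set of atoms, giving 4 matches.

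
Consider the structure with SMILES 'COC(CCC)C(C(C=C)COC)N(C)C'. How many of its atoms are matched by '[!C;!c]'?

3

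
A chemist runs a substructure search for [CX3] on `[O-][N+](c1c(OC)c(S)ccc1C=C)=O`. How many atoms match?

2

Check the 14 heavy atoms by environment: 6× c (aromatic, X3) → no; 1× S (X2) → no; 2× C (X3) → match; 1× O (X2) → no; 1× C (X4) → no; 1× N (charge +1, X3) → no; 1× O (charge -1, X1) → no; 1× O (X1) → no.
That gives 2 matching atoms.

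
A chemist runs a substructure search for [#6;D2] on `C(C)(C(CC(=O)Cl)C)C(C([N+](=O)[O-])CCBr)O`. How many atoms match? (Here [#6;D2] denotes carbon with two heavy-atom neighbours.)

The query [#6;D2] means: any carbon bonded to exactly two heavy atoms.
Check the 17 heavy atoms by environment: 3× C (D2) → match; 5× C (D3) → no; 3× O (D1) → no; 1× N (charge +1, D3) → no; 1× O (charge -1, D1) → no; 2× C (D1) → no; 1× Cl (D1) → no; 1× Br (D1) → no.
That gives 3 matching atoms.

3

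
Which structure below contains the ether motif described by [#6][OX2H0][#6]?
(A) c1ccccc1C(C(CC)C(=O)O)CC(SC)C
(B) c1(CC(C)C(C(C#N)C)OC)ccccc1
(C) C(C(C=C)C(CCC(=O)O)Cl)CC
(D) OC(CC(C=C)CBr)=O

B

[#6][OX2H0][#6] describes an aliphatic oxygen bridging two carbons with no H on the oxygen (an ether).
(A) has a carboxylic acid group (-C(=O)OH) but the -OH oxygen has H1; the =O is OX1, not OX2.
(B) contains a methoxy ether (-OCH3), which satisfies every atom and bond constraint.
(C) has a carboxylic acid group (-C(=O)OH) but the -OH oxygen has H1; the =O is OX1, not OX2.
(D) has a carboxylic acid group (-C(=O)OH) but the -OH oxygen has H1; the =O is OX1, not OX2.
So the answer is (B).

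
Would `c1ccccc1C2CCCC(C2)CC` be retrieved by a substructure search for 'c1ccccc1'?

Yes

The pattern c1ccccc1 describes six aromatic carbons in a ring — a benzene ring.
The molecule carries a phenyl ring, whose atoms satisfy every constraint of the query, so the pattern matches.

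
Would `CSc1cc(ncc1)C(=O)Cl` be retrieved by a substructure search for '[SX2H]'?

The pattern [SX2H] describes an aliphatic sulfur with two connections, one being H — a thiol.
The closest candidate here is a methylthio ether (-SCH3), but the sulfur has H0 (bonded to two carbons), not H1. No other fragment satisfies the full query, so there is no match.

No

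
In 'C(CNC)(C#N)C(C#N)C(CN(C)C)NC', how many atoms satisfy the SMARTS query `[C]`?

11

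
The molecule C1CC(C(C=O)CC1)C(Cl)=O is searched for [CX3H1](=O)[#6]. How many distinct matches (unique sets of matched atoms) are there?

1

[CX3H1](=O)[#6] is the SMARTS for an aldehyde: an sp2 carbon with one H, double-bonded to O and single-bonded to carbon.
Exactly one fragment in the molecule meets all constraints, giving 1 match.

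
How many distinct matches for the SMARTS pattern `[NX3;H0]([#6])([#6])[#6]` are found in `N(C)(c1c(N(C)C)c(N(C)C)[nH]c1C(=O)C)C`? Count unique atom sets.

3

[NX3;H0]([#6])([#6])[#6] is the SMARTS for a tertiary amine: a trivalent nitrogen with no H, bonded to three carbons.
The molecule carries 3 separate instances of a dimethylamino group (-N(CH3)2) meeting every constraint; each maps to a distinct set of atoms, giving 3 matches.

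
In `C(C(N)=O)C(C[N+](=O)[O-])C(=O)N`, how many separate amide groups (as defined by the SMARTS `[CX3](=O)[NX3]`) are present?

2

[CX3](=O)[NX3] is the SMARTS for an amide: a carbonyl carbon bonded to a trivalent nitrogen.
The molecule carries 2 separate instances of a primary amide (-C(=O)NH2) meeting every constraint; each maps to a distinct set of atoms, giving 2 matches.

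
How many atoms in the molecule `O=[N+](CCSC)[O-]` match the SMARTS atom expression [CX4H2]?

The query [CX4H2] means: sp3 carbon (X4) with exactly two hydrogens.
Check the 7 heavy atoms by environment: 2× C (H2, X4) → match; 1× S (H0, X2) → no; 1× C (H3, X4) → no; 1× N (charge +1, H0, X3) → no; 1× O (charge -1, H0, X1) → no; 1× O (H0, X1) → no.
That gives 2 matching atoms.

2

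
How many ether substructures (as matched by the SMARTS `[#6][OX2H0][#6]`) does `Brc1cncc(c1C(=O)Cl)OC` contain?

1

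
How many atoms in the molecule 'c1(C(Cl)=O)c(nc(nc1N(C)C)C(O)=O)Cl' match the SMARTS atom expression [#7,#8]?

6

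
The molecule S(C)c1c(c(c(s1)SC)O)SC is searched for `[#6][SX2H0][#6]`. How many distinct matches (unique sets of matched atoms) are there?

3

[#6][SX2H0][#6] is the SMARTS for a thioether: an aliphatic sulfur bridging two carbons with no H on the sulfur.
The molecule carries 3 separate instances of a methylthio ether (-SCH3) meeting every constraint; each maps to a distinct set of atoms, giving 3 matches.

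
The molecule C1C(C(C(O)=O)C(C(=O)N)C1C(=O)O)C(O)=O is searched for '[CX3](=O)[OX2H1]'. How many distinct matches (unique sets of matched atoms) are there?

[CX3](=O)[OX2H1] is the SMARTS for a carboxylic acid: an sp2 carbon double-bonded to O and single-bonded to an -OH oxygen.
The molecule carries 3 separate instances of a carboxylic acid group (-C(=O)OH) meeting every constraint; each maps to a distinct set of atoms, giving 3 matches.

3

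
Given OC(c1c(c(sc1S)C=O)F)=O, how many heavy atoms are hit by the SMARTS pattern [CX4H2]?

Check the 12 heavy atoms by environment: 1× s (aromatic, H0, X2) → no; 4× c (aromatic, H0, X3) → no; 1× C (H0, X3) → no; 2× O (H0, X1) → no; 1× O (H1, X2) → no; 1× S (H1, X2) → no; 1× C (H1, X3) → no; 1× F (H0, X1) → no.
No environment satisfies the query, so 0 matching atoms.

0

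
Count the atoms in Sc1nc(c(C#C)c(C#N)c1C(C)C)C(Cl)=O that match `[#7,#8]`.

3

Check the 17 heavy atoms by environment: 1× n (aromatic) → match; 5× c (aromatic) → no; 7× C → no; 1× O → match; 1× Cl → no; 1× N → match; 1× S → no.
Summing the matching environments: 1 + 1 + 1 = 3 matching atoms.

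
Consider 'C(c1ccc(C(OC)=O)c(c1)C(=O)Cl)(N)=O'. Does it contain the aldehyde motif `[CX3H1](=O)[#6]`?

The pattern [CX3H1](=O)[#6] describes an sp2 carbon with one H, double-bonded to O and single-bonded to carbon — an aldehyde.
The closest candidate here is a methyl-ester group (-C(=O)OCH3), but the carbonyl carbon has H0, not H1. No other fragment satisfies the full query, so there is no match.

No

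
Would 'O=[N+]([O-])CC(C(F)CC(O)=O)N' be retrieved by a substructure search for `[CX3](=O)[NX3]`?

The pattern [CX3](=O)[NX3] describes a carbonyl carbon bonded to a trivalent nitrogen — an amide.
The closest candidate here is a primary amino group (-NH2), but the -NH2 is not attached to a carbonyl carbon. No other fragment satisfies the full query, so there is no match.

No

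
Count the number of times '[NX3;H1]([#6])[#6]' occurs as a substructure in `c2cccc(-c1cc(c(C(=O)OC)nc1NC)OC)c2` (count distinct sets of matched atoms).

[NX3;H1]([#6])[#6] is the SMARTS for a secondary amine: a trivalent nitrogen with one H, bonded to two carbons.
Exactly one fragment in the molecule meets all constraints, giving 1 match.

1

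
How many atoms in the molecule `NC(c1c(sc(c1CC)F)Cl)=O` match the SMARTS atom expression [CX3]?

Check the 12 heavy atoms by environment: 1× s (aromatic, X2) → no; 4× c (aromatic, X3) → no; 1× C (X3) → match; 1× O (X1) → no; 1× N (X3) → no; 2× C (X4) → no; 1× F (X1) → no; 1× Cl (X1) → no.
That gives 1 matching atom.

1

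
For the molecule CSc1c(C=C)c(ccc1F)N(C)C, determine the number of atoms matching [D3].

5

The query [D3] means: atom with exactly three heavy-atom neighbours.
Check the 14 heavy atoms by environment: 2× c (aromatic, D2) → no; 4× c (aromatic, D3) → match; 1× C (D2) → no; 4× C (D1) → no; 1× F (D1) → no; 1× S (D2) → no; 1× N (D3) → match.
Summing the matching environments: 4 + 1 = 5 matching atoms.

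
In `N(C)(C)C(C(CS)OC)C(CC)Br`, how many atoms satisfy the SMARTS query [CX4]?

The query [CX4] means: C with X4: aliphatic carbon with exactly 4 total connections (bonds + H).
Check the 13 heavy atoms by environment: 9× C (X4) → match; 1× Br (X1) → no; 1× S (X2) → no; 1× N (X3) → no; 1× O (X2) → no.
That gives 9 matching atoms.

9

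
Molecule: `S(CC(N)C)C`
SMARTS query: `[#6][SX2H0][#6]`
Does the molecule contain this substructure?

Yes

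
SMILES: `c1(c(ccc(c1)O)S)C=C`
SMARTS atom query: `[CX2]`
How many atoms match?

The query [CX2] means: C with X2: aliphatic carbon with exactly 2 total connections.
Check the 10 heavy atoms by environment: 6× c (aromatic, X3) → no; 1× O (X2) → no; 1× S (X2) → no; 2× C (X3) → no.
No environment satisfies the query, so 0 matching atoms.

0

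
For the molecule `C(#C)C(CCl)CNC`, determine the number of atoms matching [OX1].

The query [OX1] means: aliphatic oxygen with one total connection — typically a carbonyl =O or an oxide.
Check the 8 heavy atoms by environment: 4× C (X4) → no; 1× Cl (X1) → no; 1× N (X3) → no; 2× C (X2) → no.
No environment satisfies the query, so 0 matching atoms.

0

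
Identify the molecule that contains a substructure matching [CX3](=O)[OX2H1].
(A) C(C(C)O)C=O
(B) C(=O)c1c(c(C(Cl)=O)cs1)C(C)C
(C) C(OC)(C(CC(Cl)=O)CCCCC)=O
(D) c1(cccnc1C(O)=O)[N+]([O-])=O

D

[CX3](=O)[OX2H1] describes an sp2 carbon double-bonded to O and single-bonded to an -OH oxygen (a carboxylic acid).
(A) has an aldehyde (-CHO) but there is no singly-bonded oxygen on the carbonyl carbon.
(B) has an acyl chloride (-C(=O)Cl) but the carbonyl is bonded to Cl, not to an -OH oxygen.
(C) has an acyl chloride (-C(=O)Cl) but the carbonyl is bonded to Cl, not to an -OH oxygen.
(D) contains a carboxylic acid group (-C(=O)OH), which satisfies every atom and bond constraint.
So the answer is (D).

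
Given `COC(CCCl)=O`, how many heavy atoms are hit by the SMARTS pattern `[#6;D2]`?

2

Check the 7 heavy atoms by environment: 2× C (D2) → match; 1× Cl (D1) → no; 1× C (D3) → no; 1× O (D1) → no; 1× O (D2) → no; 1× C (D1) → no.
That gives 2 matching atoms.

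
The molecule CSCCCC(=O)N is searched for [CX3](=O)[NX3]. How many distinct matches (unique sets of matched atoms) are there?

1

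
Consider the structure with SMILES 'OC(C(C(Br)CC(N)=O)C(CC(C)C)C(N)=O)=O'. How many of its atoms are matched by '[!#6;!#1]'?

7

The query [!#6;!#1] means: not carbon and not hydrogen — any heteroatom.
Check the 18 heavy atoms by environment: 11× C → no; 1× Br → match; 4× O → match; 2× N → match.
Summing the matching environments: 1 + 4 + 2 = 7 matching atoms.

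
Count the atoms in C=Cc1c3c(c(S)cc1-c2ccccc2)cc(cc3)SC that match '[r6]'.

The query [r6] means: r6 matches atoms in a six-membered ring.
Check the 21 heavy atoms by environment: 16× c (aromatic, in 6-ring) → match; 2× S (acyclic) → no; 3× C (acyclic) → no.
That gives 16 matching atoms.

16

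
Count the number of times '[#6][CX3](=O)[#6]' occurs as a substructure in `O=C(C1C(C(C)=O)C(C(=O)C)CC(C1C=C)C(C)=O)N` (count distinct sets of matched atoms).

3

[#6][CX3](=O)[#6] is the SMARTS for a ketone: a carbonyl carbon (no H) flanked by two carbons.
The molecule carries 3 separate instances of an acetyl/ketone group (-C(=O)CH3) meeting every constraint; each maps to a distinct set of atoms, giving 3 matches.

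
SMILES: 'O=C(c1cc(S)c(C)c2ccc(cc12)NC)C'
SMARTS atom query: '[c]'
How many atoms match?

10

Check the 17 heavy atoms by environment: 10× c (aromatic) → match; 4× C → no; 1× O → no; 1× S → no; 1× N → no.
That gives 10 matching atoms.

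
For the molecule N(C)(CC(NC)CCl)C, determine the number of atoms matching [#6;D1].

3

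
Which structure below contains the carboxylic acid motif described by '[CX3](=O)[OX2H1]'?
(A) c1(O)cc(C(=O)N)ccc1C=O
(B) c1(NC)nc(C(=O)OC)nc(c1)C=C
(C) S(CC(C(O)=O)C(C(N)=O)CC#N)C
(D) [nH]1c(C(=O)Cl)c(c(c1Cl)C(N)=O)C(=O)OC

C

[CX3](=O)[OX2H1] describes an sp2 carbon double-bonded to O and single-bonded to an -OH oxygen (a carboxylic acid).
(A) has an aldehyde (-CHO) but there is no singly-bonded oxygen on the carbonyl carbon.
(B) has a methyl-ester group (-C(=O)OCH3) but the singly-bonded O has no H (OX2H0, not OX2H1).
(C) contains a carboxylic acid group (-C(=O)OH), which satisfies every atom and bond constraint.
(D) has a primary amide (-C(=O)NH2) but the carbonyl is bonded to N, not to an -OH oxygen.
So the answer is (C).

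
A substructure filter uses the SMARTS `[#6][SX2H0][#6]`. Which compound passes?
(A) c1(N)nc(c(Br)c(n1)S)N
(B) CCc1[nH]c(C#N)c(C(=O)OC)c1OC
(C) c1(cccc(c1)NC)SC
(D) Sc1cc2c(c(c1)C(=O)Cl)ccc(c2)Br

[#6][SX2H0][#6] describes an aliphatic sulfur bridging two carbons with no H on the sulfur (a thioether).
(A) has a thiol (-SH) but the sulfur has H1, not H0 bridging two carbons.
(B) has a methoxy ether (-OCH3) but the bridging atom is O, not S.
(C) contains a methylthio ether (-SCH3), which satisfies every atom and bond constraint.
(D) has a thiol (-SH) but the sulfur has H1, not H0 bridging two carbons.
So the answer is (C).

C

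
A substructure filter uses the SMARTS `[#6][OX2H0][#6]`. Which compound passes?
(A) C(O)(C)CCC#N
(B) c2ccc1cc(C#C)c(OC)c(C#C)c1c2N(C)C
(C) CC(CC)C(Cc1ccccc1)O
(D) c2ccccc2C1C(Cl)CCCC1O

[#6][OX2H0][#6] describes an aliphatic oxygen bridging two carbons with no H on the oxygen (an ether).
(A) has a hydroxyl group (-OH) but the oxygen has H1, not H0 bridging two carbons.
(B) contains a methoxy ether (-OCH3), which satisfies every atom and bond constraint.
(C) has a hydroxyl group (-OH) but the oxygen has H1, not H0 bridging two carbons.
(D) has a hydroxyl group (-OH) but the oxygen has H1, not H0 bridging two carbons.
So the answer is (B).

B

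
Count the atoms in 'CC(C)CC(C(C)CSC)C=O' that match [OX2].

The query [OX2] means: aliphatic oxygen with two total connections — ether, hydroxyl, or ester single-bond O.
Check the 12 heavy atoms by environment: 9× C (X4) → no; 1× C (X3) → no; 1× O (X1) → no; 1× S (X2) → no.
No environment satisfies the query, so 0 matching atoms.

0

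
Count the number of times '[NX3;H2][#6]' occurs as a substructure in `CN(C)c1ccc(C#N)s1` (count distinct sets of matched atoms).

0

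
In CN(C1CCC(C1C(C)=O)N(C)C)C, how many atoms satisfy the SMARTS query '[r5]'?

5

The query [r5] means: r5 matches atoms in a five-membered ring.
Check the 14 heavy atoms by environment: 5× C (in 5-ring) → match; 2× N (acyclic) → no; 6× C (acyclic) → no; 1× O (acyclic) → no.
That gives 5 matching atoms.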